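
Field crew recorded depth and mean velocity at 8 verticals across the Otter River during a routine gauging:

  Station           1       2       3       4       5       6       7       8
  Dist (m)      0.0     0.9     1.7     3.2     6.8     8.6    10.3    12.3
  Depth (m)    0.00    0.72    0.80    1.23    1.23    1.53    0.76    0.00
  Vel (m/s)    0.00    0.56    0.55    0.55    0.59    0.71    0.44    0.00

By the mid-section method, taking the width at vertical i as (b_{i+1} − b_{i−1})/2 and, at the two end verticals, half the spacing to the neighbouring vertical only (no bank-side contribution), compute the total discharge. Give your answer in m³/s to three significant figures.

w_2 = (1.7 − 0.0)/2 = 0.85 m; q_2 = 0.56 × 0.72 × 0.85 = 0.3427 m³/s
w_3 = (3.2 − 0.9)/2 = 1.15 m; q_3 = 0.55 × 0.80 × 1.15 = 0.5060 m³/s
w_4 = (6.8 − 1.7)/2 = 2.55 m; q_4 = 0.55 × 1.23 × 2.55 = 1.725 m³/s
w_5 = (8.6 − 3.2)/2 = 2.7 m; q_5 = 0.59 × 1.23 × 2.7 = 1.959 m³/s
w_6 = (10.3 − 6.8)/2 = 1.75 m; q_6 = 0.71 × 1.53 × 1.75 = 1.901 m³/s
w_7 = (12.3 − 8.6)/2 = 1.85 m; q_7 = 0.44 × 0.76 × 1.85 = 0.6186 m³/s
Stations 1, 8 contribute zero (depth or velocity is 0).
Q = Σ qᵢ = 7.053 m³/s

7.05 m³/s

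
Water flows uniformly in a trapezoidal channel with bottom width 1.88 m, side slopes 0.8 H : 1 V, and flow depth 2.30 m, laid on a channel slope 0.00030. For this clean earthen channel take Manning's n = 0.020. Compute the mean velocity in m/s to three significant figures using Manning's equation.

0.923 m/s

A = (b + z·y)·y = (1.88 + 0.8×2.30)×2.30 = 8.556 m²
P = b + 2y√(1+z²) = 1.88 + 2×2.30×√(1+0.8²) = 7.771 m
R = A/P = 8.556/7.771 = 1.101 m
Q = (1/n)·A·R^(2/3)·S^(1/2) = (1/0.020) × 8.556 × 1.101^(2/3) × 0.00030^(1/2) = 7.901 m³/s
V = Q/A = 7.901/8.556 = 0.9234 m/s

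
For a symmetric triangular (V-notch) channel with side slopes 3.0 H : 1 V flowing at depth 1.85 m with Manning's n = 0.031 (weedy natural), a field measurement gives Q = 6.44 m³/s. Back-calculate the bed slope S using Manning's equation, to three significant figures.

0.000450

A = z·y² = 3.0×1.85² = 10.27 m²
P = 2y√(1+z²) = 2×1.85×√(1+3.0²) = 11.70 m
R = A/P = 10.27/11.70 = 0.8775 m
S = (Q·n / (1·A·R^(2/3)))² = (6.44×0.031 / (1×10.27×0.9166))² = 0.0004500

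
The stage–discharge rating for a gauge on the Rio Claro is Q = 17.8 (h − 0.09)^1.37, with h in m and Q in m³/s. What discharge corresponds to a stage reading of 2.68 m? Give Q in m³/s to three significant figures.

65.6 m³/s

Q = 17.8 × (2.68 − 0.09)^1.37 = 17.8 × 2.59^1.37 = 65.56 m³/s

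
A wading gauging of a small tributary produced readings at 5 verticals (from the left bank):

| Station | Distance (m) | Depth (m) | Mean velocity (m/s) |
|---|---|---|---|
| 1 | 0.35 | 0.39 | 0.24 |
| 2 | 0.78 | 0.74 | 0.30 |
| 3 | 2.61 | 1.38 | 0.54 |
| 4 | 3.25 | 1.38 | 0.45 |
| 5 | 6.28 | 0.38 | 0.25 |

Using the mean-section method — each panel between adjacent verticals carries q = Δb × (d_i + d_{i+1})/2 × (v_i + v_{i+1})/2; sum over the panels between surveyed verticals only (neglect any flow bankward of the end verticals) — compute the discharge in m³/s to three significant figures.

Panel 1-2: Δb = 0.43 m, d̄ = (0.39+0.74)/2 = 0.565, v̄ = (0.24+0.30)/2 = 0.27 → q = 0.43×0.565×0.27 = 0.06560 m³/s
Panel 2-3: Δb = 1.83 m, d̄ = (0.74+1.38)/2 = 1.06, v̄ = (0.30+0.54)/2 = 0.42 → q = 1.83×1.06×0.42 = 0.8147 m³/s
Panel 3-4: Δb = 0.64 m, d̄ = (1.38+1.38)/2 = 1.38, v̄ = (0.54+0.45)/2 = 0.495 → q = 0.64×1.38×0.495 = 0.4372 m³/s
Panel 4-5: Δb = 3.03 m, d̄ = (1.38+0.38)/2 = 0.88, v̄ = (0.45+0.25)/2 = 0.35 → q = 3.03×0.88×0.35 = 0.9332 m³/s
Q = Σ q = 2.251 m³/s

2.25 m³/s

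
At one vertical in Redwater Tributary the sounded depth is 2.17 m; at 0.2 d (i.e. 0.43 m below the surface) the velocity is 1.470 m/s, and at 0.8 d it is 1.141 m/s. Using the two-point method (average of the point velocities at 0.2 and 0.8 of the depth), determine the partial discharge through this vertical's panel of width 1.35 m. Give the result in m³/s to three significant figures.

v̄ = (1.470 + 1.141) / 2 = 1.306 m/s
q = v̄ × d × w = 1.306 × 2.17 × 1.35 = 3.824 m³/s

3.82 m³/s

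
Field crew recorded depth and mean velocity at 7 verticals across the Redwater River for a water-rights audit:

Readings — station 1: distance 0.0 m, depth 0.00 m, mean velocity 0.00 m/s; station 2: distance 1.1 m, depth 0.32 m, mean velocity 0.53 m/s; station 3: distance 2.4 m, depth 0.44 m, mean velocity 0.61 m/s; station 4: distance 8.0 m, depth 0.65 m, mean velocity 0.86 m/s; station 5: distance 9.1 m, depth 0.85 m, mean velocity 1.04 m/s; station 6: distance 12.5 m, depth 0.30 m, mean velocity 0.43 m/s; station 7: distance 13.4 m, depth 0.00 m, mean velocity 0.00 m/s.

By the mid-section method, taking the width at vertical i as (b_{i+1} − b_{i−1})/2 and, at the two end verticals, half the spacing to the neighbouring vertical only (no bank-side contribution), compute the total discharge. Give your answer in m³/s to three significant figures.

5.27 m³/s

w_2 = (2.4 − 0.0)/2 = 1.2 m; q_2 = 0.53 × 0.32 × 1.2 = 0.2035 m³/s
w_3 = (8.0 − 1.1)/2 = 3.45 m; q_3 = 0.61 × 0.44 × 3.45 = 0.9260 m³/s
w_4 = (9.1 − 2.4)/2 = 3.35 m; q_4 = 0.86 × 0.65 × 3.35 = 1.873 m³/s
w_5 = (12.5 − 8.0)/2 = 2.25 m; q_5 = 1.04 × 0.85 × 2.25 = 1.989 m³/s
w_6 = (13.4 − 9.1)/2 = 2.15 m; q_6 = 0.43 × 0.30 × 2.15 = 0.2774 m³/s
Stations 1, 7 contribute zero (depth or velocity is 0).
Q = Σ qᵢ = 5.269 m³/s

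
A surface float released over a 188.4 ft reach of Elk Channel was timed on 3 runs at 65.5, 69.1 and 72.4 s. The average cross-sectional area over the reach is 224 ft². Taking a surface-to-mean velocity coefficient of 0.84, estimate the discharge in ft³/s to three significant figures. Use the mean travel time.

514 ft³/s

t̄ = (65.5 + 69.1 + 72.4) / 3 = 69 s
v_surface = L / t̄ = 188.4 / 69 = 2.730 ft/s
v_mean = 0.84 × 2.730 = 2.294 ft/s
Q = A × v_mean = 224 × 2.294 = 513.8 ft³/s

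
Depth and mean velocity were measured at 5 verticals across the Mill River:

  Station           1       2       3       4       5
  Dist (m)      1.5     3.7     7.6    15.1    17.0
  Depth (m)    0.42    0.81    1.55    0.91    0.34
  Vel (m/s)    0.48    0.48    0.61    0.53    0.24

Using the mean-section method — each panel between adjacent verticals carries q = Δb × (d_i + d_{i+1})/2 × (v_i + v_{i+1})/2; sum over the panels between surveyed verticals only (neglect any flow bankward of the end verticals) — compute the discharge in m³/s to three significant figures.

8.87 m³/s

Panel 1-2: Δb = 2.2 m, d̄ = (0.42+0.81)/2 = 0.615, v̄ = (0.48+0.48)/2 = 0.48 → q = 2.2×0.615×0.48 = 0.6494 m³/s
Panel 2-3: Δb = 3.9 m, d̄ = (0.81+1.55)/2 = 1.18, v̄ = (0.48+0.61)/2 = 0.545 → q = 3.9×1.18×0.545 = 2.508 m³/s
Panel 3-4: Δb = 7.5 m, d̄ = (1.55+0.91)/2 = 1.23, v̄ = (0.61+0.53)/2 = 0.57 → q = 7.5×1.23×0.57 = 5.258 m³/s
Panel 4-5: Δb = 1.9 m, d̄ = (0.91+0.34)/2 = 0.625, v̄ = (0.53+0.24)/2 = 0.385 → q = 1.9×0.625×0.385 = 0.4572 m³/s
Q = Σ q = 8.873 m³/s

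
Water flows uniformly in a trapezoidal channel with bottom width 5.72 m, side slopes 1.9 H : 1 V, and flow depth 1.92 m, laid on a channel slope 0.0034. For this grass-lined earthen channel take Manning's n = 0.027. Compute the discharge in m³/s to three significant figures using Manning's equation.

A = (b + z·y)·y = (5.72 + 1.9×1.92)×1.92 = 17.99 m²
P = b + 2y√(1+z²) = 5.72 + 2×1.92×√(1+1.9²) = 13.96 m
R = A/P = 17.99/13.96 = 1.288 m
Q = (1/n)·A·R^(2/3)·S^(1/2) = (1/0.027) × 17.99 × 1.288^(2/3) × 0.0034^(1/2) = 45.98 m³/s

46.0 m³/s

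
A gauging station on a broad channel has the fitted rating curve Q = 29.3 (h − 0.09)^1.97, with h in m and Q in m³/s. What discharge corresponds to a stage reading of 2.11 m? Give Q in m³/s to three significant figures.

Q = 29.3 × (2.11 − 0.09)^1.97 = 29.3 × 2.02^1.97 = 117.1 m³/s

117 m³/s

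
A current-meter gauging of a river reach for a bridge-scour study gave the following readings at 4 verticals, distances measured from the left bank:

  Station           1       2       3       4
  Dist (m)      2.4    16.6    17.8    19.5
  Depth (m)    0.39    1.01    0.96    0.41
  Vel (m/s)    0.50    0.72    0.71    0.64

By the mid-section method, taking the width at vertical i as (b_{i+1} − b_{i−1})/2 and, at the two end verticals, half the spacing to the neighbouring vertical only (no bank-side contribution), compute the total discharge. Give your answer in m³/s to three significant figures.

w_1 = (16.6 − 2.4)/2 = 7.1 m; q_1 = 0.50 × 0.39 × 7.1 = 1.385 m³/s
w_2 = (17.8 − 2.4)/2 = 7.7 m; q_2 = 0.72 × 1.01 × 7.7 = 5.599 m³/s
w_3 = (19.5 − 16.6)/2 = 1.45 m; q_3 = 0.71 × 0.96 × 1.45 = 0.9883 m³/s
w_4 = (19.5 − 17.8)/2 = 0.85 m; q_4 = 0.64 × 0.41 × 0.85 = 0.2230 m³/s
Q = Σ qᵢ = 8.195 m³/s

8.20 m³/s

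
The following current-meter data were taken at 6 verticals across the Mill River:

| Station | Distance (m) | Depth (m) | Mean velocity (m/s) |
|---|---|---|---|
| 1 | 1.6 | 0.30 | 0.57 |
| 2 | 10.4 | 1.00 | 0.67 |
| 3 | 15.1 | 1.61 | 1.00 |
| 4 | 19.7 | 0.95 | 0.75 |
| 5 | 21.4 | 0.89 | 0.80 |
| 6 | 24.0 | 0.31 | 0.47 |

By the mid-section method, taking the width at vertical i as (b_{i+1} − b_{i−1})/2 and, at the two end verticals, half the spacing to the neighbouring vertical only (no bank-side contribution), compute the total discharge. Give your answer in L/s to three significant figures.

16700 L/s

w_1 = (10.4 − 1.6)/2 = 4.4 m; q_1 = 0.57 × 0.30 × 4.4 = 0.7524 m³/s
w_2 = (15.1 − 1.6)/2 = 6.75 m; q_2 = 0.67 × 1.00 × 6.75 = 4.523 m³/s
w_3 = (19.7 − 10.4)/2 = 4.65 m; q_3 = 1.00 × 1.61 × 4.65 = 7.487 m³/s
w_4 = (21.4 − 15.1)/2 = 3.15 m; q_4 = 0.75 × 0.95 × 3.15 = 2.244 m³/s
w_5 = (24.0 − 19.7)/2 = 2.15 m; q_5 = 0.80 × 0.89 × 2.15 = 1.531 m³/s
w_6 = (24.0 − 21.4)/2 = 1.3 m; q_6 = 0.47 × 0.31 × 1.3 = 0.1894 m³/s
Q = Σ qᵢ = 16.73 m³/s
= 16.73 × 1000 = 16730 L/s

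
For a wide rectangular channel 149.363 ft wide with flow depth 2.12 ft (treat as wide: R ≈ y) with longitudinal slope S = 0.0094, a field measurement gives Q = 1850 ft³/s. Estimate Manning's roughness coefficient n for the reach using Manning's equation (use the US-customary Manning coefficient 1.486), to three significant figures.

0.0407

A = b·y = 149.363 × 2.12 = 316.6 ft²
Wide channel: R ≈ y = 2.12 ft
n = (1.486/Q)·A·R^(2/3)·S^(1/2) = (1.486/1850) × 316.6 × 1.650 × 0.09695 = 0.04070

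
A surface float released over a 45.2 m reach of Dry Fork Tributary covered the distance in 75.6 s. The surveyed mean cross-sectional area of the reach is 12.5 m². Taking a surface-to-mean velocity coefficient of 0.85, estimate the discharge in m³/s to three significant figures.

6.35 m³/s

v_surface = L / t̄ = 45.2 / 75.6 = 0.5979 m/s
v_mean = 0.85 × 0.5979 = 0.5082 m/s
Q = A × v_mean = 12.5 × 0.5082 = 6.353 m³/s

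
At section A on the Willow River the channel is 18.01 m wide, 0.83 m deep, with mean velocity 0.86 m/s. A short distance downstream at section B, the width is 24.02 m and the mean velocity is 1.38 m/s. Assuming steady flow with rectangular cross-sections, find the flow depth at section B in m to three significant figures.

0.388 m

Q = A₁V₁ = (18.01×0.83) × 0.86 = 12.86 m³/s
d₂ = Q/(b₂ V₂) = 12.86/(24.02×1.38) = 0.3878 m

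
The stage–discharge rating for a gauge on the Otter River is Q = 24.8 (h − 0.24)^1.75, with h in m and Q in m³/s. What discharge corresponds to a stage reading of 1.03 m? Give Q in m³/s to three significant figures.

Q = 24.8 × (1.03 − 0.24)^1.75 = 24.8 × 0.79^1.75 = 16.42 m³/s

16.4 m³/s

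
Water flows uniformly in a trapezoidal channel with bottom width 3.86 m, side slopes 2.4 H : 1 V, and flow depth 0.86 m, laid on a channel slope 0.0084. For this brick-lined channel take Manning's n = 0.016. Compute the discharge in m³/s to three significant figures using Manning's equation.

A = (b + z·y)·y = (3.86 + 2.4×0.86)×0.86 = 5.095 m²
P = b + 2y√(1+z²) = 3.86 + 2×0.86×√(1+2.4²) = 8.332 m
R = A/P = 5.095/8.332 = 0.6115 m
Q = (1/n)·A·R^(2/3)·S^(1/2) = (1/0.016) × 5.095 × 0.6115^(2/3) × 0.0084^(1/2) = 21.02 m³/s

21.0 m³/s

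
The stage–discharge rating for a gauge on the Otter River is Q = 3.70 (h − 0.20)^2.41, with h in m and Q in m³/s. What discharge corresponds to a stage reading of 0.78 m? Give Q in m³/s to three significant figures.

Q = 3.70 × (0.78 − 0.20)^2.41 = 3.70 × 0.58^2.41 = 0.9956 m³/s

0.996 m³/s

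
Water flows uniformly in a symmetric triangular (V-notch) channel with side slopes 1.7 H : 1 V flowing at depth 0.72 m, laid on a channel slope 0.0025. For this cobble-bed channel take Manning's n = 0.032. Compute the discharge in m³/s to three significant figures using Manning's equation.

A = z·y² = 1.7×0.72² = 0.8813 m²
P = 2y√(1+z²) = 2×0.72×√(1+1.7²) = 2.840 m
R = A/P = 0.8813/2.840 = 0.3103 m
Q = (1/n)·A·R^(2/3)·S^(1/2) = (1/0.032) × 0.8813 × 0.3103^(2/3) × 0.0025^(1/2) = 0.6311 m³/s

0.631 m³/s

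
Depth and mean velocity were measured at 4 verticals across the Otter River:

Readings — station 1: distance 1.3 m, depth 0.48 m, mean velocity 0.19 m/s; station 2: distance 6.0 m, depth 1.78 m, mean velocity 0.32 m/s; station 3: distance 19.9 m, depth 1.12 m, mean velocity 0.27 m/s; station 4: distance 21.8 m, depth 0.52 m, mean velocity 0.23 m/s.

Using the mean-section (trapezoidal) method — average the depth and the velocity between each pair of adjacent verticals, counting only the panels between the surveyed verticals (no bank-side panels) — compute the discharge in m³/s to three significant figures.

7.69 m³/s

Panel 1-2: Δb = 4.7 m, d̄ = (0.48+1.78)/2 = 1.13, v̄ = (0.19+0.32)/2 = 0.255 → q = 4.7×1.13×0.255 = 1.354 m³/s
Panel 2-3: Δb = 13.9 m, d̄ = (1.78+1.12)/2 = 1.45, v̄ = (0.32+0.27)/2 = 0.295 → q = 13.9×1.45×0.295 = 5.946 m³/s
Panel 3-4: Δb = 1.9 m, d̄ = (1.12+0.52)/2 = 0.82, v̄ = (0.27+0.23)/2 = 0.25 → q = 1.9×0.82×0.25 = 0.3895 m³/s
Q = Σ q = 7.690 m³/s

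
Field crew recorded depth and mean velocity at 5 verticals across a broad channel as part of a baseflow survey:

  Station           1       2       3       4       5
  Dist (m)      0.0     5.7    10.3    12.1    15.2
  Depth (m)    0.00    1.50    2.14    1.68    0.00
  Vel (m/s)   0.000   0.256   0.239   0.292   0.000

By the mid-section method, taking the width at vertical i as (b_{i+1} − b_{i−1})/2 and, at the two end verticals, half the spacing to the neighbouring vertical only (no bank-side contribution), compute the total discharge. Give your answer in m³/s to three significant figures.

w_2 = (10.3 − 0.0)/2 = 5.15 m; q_2 = 0.256 × 1.50 × 5.15 = 1.978 m³/s
w_3 = (12.1 − 5.7)/2 = 3.2 m; q_3 = 0.239 × 2.14 × 3.2 = 1.637 m³/s
w_4 = (15.2 − 10.3)/2 = 2.45 m; q_4 = 0.292 × 1.68 × 2.45 = 1.202 m³/s
Stations 1, 5 contribute zero (depth or velocity is 0).
Q = Σ qᵢ = 4.816 m³/s

4.82 m³/s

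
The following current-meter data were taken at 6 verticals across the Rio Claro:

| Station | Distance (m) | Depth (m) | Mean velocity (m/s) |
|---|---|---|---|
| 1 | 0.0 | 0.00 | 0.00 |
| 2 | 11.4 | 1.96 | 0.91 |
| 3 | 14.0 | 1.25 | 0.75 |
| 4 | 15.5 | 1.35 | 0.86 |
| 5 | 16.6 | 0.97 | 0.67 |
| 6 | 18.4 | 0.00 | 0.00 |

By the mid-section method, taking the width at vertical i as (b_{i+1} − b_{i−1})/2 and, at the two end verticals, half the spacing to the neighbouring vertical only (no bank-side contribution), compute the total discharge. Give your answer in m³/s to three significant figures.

w_2 = (14.0 − 0.0)/2 = 7 m; q_2 = 0.91 × 1.96 × 7 = 12.49 m³/s
w_3 = (15.5 − 11.4)/2 = 2.05 m; q_3 = 0.75 × 1.25 × 2.05 = 1.922 m³/s
w_4 = (16.6 − 14.0)/2 = 1.3 m; q_4 = 0.86 × 1.35 × 1.3 = 1.509 m³/s
w_5 = (18.4 − 15.5)/2 = 1.45 m; q_5 = 0.67 × 0.97 × 1.45 = 0.9424 m³/s
Stations 1, 6 contribute zero (depth or velocity is 0).
Q = Σ qᵢ = 16.86 m³/s

16.9 m³/s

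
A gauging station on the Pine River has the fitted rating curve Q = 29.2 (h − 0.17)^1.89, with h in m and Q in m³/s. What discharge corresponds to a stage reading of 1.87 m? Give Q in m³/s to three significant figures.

Q = 29.2 × (1.87 − 0.17)^1.89 = 29.2 × 1.7^1.89 = 79.60 m³/s

79.6 m³/s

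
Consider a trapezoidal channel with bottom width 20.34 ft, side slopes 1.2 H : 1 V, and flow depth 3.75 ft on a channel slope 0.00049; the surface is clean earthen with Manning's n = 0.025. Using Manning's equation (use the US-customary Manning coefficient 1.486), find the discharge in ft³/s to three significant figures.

A = (b + z·y)·y = (20.34 + 1.2×3.75)×3.75 = 93.15 ft²
P = b + 2y√(1+z²) = 20.34 + 2×3.75×√(1+1.2²) = 32.06 ft
R = A/P = 93.15/32.06 = 2.906 ft
Q = (1.486/n)·A·R^(2/3)·S^(1/2) = (1.486/0.025) × 93.15 × 2.906^(2/3) × 0.00049^(1/2) = 249.6 ft³/s

250 ft³/s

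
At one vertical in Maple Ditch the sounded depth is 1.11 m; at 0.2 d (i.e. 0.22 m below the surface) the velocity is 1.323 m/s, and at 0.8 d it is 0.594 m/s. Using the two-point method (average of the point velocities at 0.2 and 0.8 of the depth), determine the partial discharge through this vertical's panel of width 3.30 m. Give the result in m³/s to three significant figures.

v̄ = (1.323 + 0.594) / 2 = 0.9585 m/s
q = v̄ × d × w = 0.9585 × 1.11 × 3.30 = 3.511 m³/s

3.51 m³/s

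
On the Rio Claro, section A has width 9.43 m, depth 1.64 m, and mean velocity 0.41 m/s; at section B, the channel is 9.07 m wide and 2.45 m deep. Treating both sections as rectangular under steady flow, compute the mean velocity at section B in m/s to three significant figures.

Q = A₁V₁ = (9.43×1.64) × 0.41 = 6.341 m³/s
A₂ = 9.07 × 2.45 = 22.22 m²
V₂ = Q/A₂ = 6.341/22.22 = 0.2853 m/s

0.285 m/s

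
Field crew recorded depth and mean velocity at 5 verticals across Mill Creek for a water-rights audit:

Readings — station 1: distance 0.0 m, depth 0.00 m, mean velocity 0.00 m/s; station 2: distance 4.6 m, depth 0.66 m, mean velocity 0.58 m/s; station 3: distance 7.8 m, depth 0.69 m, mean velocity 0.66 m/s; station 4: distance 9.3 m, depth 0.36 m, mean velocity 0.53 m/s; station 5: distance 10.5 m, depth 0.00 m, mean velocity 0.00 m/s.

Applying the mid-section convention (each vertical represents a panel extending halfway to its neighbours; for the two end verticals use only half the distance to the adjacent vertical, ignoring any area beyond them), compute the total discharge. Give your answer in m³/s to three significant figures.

2.82 m³/s

w_2 = (7.8 − 0.0)/2 = 3.9 m; q_2 = 0.58 × 0.66 × 3.9 = 1.493 m³/s
w_3 = (9.3 − 4.6)/2 = 2.35 m; q_3 = 0.66 × 0.69 × 2.35 = 1.070 m³/s
w_4 = (10.5 − 7.8)/2 = 1.35 m; q_4 = 0.53 × 0.36 × 1.35 = 0.2576 m³/s
Stations 1, 5 contribute zero (depth or velocity is 0).
Q = Σ qᵢ = 2.821 m³/s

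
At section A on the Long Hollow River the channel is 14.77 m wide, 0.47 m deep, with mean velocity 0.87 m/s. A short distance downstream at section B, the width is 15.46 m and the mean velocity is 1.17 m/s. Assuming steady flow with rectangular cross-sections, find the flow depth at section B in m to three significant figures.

0.334 m

Q = A₁V₁ = (14.77×0.47) × 0.87 = 6.039 m³/s
d₂ = Q/(b₂ V₂) = 6.039/(15.46×1.17) = 0.3339 m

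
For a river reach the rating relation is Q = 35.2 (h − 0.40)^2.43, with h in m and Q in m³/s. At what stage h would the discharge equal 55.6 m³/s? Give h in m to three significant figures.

h − h₀ = (Q/C)^(1/b) = (55.6/35.2)^(1/2.43) = 1.207 m
h = 0.40 + 1.207 = 1.607 m

1.61 m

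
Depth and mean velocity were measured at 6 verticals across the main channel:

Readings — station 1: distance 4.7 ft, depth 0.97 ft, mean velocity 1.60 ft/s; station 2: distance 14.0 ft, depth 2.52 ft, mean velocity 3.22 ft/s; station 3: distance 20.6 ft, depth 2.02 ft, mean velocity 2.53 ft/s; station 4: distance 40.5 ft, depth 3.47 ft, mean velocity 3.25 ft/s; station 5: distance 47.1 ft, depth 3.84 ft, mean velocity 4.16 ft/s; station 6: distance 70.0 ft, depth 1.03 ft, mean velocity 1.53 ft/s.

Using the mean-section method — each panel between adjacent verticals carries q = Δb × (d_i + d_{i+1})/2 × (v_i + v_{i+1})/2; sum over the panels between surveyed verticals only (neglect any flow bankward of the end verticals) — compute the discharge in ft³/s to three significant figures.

488 ft³/s

Panel 1-2: Δb = 9.3 ft, d̄ = (0.97+2.52)/2 = 1.745, v̄ = (1.60+3.22)/2 = 2.41 → q = 9.3×1.745×2.41 = 39.11 ft³/s
Panel 2-3: Δb = 6.6 ft, d̄ = (2.52+2.02)/2 = 2.27, v̄ = (3.22+2.53)/2 = 2.875 → q = 6.6×2.27×2.875 = 43.07 ft³/s
Panel 3-4: Δb = 19.9 ft, d̄ = (2.02+3.47)/2 = 2.745, v̄ = (2.53+3.25)/2 = 2.89 → q = 19.9×2.745×2.89 = 157.9 ft³/s
Panel 4-5: Δb = 6.6 ft, d̄ = (3.47+3.84)/2 = 3.655, v̄ = (3.25+4.16)/2 = 3.705 → q = 6.6×3.655×3.705 = 89.38 ft³/s
Panel 5-6: Δb = 22.9 ft, d̄ = (3.84+1.03)/2 = 2.435, v̄ = (4.16+1.53)/2 = 2.845 → q = 22.9×2.435×2.845 = 158.6 ft³/s
Q = Σ q = 488.1 ft³/s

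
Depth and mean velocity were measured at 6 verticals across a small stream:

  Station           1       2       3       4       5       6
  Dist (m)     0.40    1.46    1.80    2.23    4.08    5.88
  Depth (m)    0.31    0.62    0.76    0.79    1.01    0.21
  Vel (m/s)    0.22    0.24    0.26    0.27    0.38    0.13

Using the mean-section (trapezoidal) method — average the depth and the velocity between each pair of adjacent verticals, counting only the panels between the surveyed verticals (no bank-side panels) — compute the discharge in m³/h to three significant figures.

3890 m³/h

Panel 1-2: Δb = 1.06 m, d̄ = (0.31+0.62)/2 = 0.465, v̄ = (0.22+0.24)/2 = 0.23 → q = 1.06×0.465×0.23 = 0.1134 m³/s
Panel 2-3: Δb = 0.34 m, d̄ = (0.62+0.76)/2 = 0.69, v̄ = (0.24+0.26)/2 = 0.25 → q = 0.34×0.69×0.25 = 0.05865 m³/s
Panel 3-4: Δb = 0.43 m, d̄ = (0.76+0.79)/2 = 0.775, v̄ = (0.26+0.27)/2 = 0.265 → q = 0.43×0.775×0.265 = 0.08831 m³/s
Panel 4-5: Δb = 1.85 m, d̄ = (0.79+1.01)/2 = 0.9, v̄ = (0.27+0.38)/2 = 0.325 → q = 1.85×0.9×0.325 = 0.5411 m³/s
Panel 5-6: Δb = 1.8 m, d̄ = (1.01+0.21)/2 = 0.61, v̄ = (0.38+0.13)/2 = 0.255 → q = 1.8×0.61×0.255 = 0.2800 m³/s
Q = Σ q = 1.081 m³/s
= 1.081 × 3600 = 3893 m³/h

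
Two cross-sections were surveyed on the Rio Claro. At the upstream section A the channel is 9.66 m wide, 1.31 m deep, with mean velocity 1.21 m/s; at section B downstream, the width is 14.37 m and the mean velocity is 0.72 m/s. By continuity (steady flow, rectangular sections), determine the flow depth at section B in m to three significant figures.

Q = A₁V₁ = (9.66×1.31) × 1.21 = 15.31 m³/s
d₂ = Q/(b₂ V₂) = 15.31/(14.37×0.72) = 1.480 m

1.48 m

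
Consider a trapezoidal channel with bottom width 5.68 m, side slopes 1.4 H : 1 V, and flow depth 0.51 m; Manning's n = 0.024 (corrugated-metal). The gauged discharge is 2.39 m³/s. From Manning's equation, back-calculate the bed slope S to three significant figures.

A = (b + z·y)·y = (5.68 + 1.4×0.51)×0.51 = 3.261 m²
P = b + 2y√(1+z²) = 5.68 + 2×0.51×√(1+1.4²) = 7.435 m
R = A/P = 3.261/7.435 = 0.4386 m
S = (Q·n / (1·A·R^(2/3)))² = (2.39×0.024 / (1×3.261×0.5773))² = 0.0009285

0.000928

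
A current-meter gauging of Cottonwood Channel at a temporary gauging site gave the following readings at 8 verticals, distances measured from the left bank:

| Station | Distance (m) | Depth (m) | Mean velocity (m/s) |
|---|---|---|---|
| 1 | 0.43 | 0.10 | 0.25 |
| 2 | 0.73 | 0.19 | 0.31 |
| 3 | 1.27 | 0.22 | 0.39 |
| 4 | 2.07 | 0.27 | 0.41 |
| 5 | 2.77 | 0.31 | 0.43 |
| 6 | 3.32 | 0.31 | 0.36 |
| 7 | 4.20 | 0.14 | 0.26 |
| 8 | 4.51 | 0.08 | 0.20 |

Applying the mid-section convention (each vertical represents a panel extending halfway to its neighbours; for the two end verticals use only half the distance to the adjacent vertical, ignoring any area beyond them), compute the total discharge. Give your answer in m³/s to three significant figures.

0.356 m³/s

w_1 = (0.73 − 0.43)/2 = 0.15 m; q_1 = 0.25 × 0.10 × 0.15 = 0.003750 m³/s
w_2 = (1.27 − 0.43)/2 = 0.42 m; q_2 = 0.31 × 0.19 × 0.42 = 0.02474 m³/s
w_3 = (2.07 − 0.73)/2 = 0.67 m; q_3 = 0.39 × 0.22 × 0.67 = 0.05749 m³/s
w_4 = (2.77 − 1.27)/2 = 0.75 m; q_4 = 0.41 × 0.27 × 0.75 = 0.08303 m³/s
w_5 = (3.32 − 2.07)/2 = 0.625 m; q_5 = 0.43 × 0.31 × 0.625 = 0.08331 m³/s
w_6 = (4.20 − 2.77)/2 = 0.715 m; q_6 = 0.36 × 0.31 × 0.715 = 0.07979 m³/s
w_7 = (4.51 − 3.32)/2 = 0.595 m; q_7 = 0.26 × 0.14 × 0.595 = 0.02166 m³/s
w_8 = (4.51 − 4.20)/2 = 0.155 m; q_8 = 0.20 × 0.08 × 0.155 = 0.002480 m³/s
Q = Σ qᵢ = 0.3562 m³/s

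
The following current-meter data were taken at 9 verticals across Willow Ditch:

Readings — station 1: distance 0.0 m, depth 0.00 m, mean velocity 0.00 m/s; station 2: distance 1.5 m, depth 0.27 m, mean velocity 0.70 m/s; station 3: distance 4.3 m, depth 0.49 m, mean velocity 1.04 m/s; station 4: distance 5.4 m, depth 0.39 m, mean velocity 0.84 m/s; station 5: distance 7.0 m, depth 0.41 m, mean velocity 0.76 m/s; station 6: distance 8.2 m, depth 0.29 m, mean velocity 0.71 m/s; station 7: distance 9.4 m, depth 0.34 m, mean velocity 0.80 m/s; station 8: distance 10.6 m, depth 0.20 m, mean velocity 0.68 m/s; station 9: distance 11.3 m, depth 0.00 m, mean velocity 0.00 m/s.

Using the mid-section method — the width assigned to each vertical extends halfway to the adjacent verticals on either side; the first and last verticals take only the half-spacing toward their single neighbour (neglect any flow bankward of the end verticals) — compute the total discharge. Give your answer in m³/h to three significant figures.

w_2 = (4.3 − 0.0)/2 = 2.15 m; q_2 = 0.70 × 0.27 × 2.15 = 0.4064 m³/s
w_3 = (5.4 − 1.5)/2 = 1.95 m; q_3 = 1.04 × 0.49 × 1.95 = 0.9937 m³/s
w_4 = (7.0 − 4.3)/2 = 1.35 m; q_4 = 0.84 × 0.39 × 1.35 = 0.4423 m³/s
w_5 = (8.2 − 5.4)/2 = 1.4 m; q_5 = 0.76 × 0.41 × 1.4 = 0.4362 m³/s
w_6 = (9.4 − 7.0)/2 = 1.2 m; q_6 = 0.71 × 0.29 × 1.2 = 0.2471 m³/s
w_7 = (10.6 − 8.2)/2 = 1.2 m; q_7 = 0.80 × 0.34 × 1.2 = 0.3264 m³/s
w_8 = (11.3 − 9.4)/2 = 0.95 m; q_8 = 0.68 × 0.20 × 0.95 = 0.1292 m³/s
Stations 1, 9 contribute zero (depth or velocity is 0).
Q = Σ qᵢ = 2.981 m³/s
= 2.981 × 3600 = 10730 m³/h

10700 m³/h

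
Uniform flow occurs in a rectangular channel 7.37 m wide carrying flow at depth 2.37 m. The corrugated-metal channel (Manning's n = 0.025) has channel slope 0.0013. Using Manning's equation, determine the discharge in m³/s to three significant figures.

32.2 m³/s

A = b·y = 7.37 × 2.37 = 17.47 m²
P = b + 2y = 7.37 + 2×2.37 = 12.11 m
R = A/P = 17.47/12.11 = 1.442 m
Q = (1/n)·A·R^(2/3)·S^(1/2) = (1/0.025) × 17.47 × 1.442^(2/3) × 0.0013^(1/2) = 32.16 m³/s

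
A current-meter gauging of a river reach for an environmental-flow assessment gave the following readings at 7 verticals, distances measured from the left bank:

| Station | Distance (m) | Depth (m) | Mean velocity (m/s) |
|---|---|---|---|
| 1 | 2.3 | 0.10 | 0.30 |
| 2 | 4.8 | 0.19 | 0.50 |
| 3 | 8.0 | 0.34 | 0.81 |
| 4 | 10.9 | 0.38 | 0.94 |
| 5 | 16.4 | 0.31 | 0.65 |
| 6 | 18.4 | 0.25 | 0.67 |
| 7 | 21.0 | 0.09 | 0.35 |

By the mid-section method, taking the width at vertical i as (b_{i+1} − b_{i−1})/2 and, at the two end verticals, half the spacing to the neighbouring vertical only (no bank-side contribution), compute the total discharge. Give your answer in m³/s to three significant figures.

3.83 m³/s

w_1 = (4.8 − 2.3)/2 = 1.25 m; q_1 = 0.30 × 0.10 × 1.25 = 0.03750 m³/s
w_2 = (8.0 − 2.3)/2 = 2.85 m; q_2 = 0.50 × 0.19 × 2.85 = 0.2708 m³/s
w_3 = (10.9 − 4.8)/2 = 3.05 m; q_3 = 0.81 × 0.34 × 3.05 = 0.8400 m³/s
w_4 = (16.4 − 8.0)/2 = 4.2 m; q_4 = 0.94 × 0.38 × 4.2 = 1.500 m³/s
w_5 = (18.4 − 10.9)/2 = 3.75 m; q_5 = 0.65 × 0.31 × 3.75 = 0.7556 m³/s
w_6 = (21.0 − 16.4)/2 = 2.3 m; q_6 = 0.67 × 0.25 × 2.3 = 0.3853 m³/s
w_7 = (21.0 − 18.4)/2 = 1.3 m; q_7 = 0.35 × 0.09 × 1.3 = 0.04095 m³/s
Q = Σ qᵢ = 3.830 m³/s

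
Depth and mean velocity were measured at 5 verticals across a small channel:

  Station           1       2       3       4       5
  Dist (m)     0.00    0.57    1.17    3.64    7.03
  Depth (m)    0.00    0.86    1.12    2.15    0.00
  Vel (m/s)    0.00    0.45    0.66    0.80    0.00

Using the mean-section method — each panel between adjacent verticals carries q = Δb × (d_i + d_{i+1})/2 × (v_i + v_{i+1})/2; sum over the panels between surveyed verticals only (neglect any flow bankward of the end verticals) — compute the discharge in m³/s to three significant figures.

Panel 1-2: Δb = 0.57 m, d̄ = (0.00+0.86)/2 = 0.43, v̄ = (0.00+0.45)/2 = 0.225 → q = 0.57×0.43×0.225 = 0.05515 m³/s
Panel 2-3: Δb = 0.6 m, d̄ = (0.86+1.12)/2 = 0.99, v̄ = (0.45+0.66)/2 = 0.555 → q = 0.6×0.99×0.555 = 0.3297 m³/s
Panel 3-4: Δb = 2.47 m, d̄ = (1.12+2.15)/2 = 1.635, v̄ = (0.66+0.80)/2 = 0.73 → q = 2.47×1.635×0.73 = 2.948 m³/s
Panel 4-5: Δb = 3.39 m, d̄ = (2.15+0.00)/2 = 1.075, v̄ = (0.80+0.00)/2 = 0.4 → q = 3.39×1.075×0.4 = 1.458 m³/s
Q = Σ q = 4.791 m³/s

4.79 m³/s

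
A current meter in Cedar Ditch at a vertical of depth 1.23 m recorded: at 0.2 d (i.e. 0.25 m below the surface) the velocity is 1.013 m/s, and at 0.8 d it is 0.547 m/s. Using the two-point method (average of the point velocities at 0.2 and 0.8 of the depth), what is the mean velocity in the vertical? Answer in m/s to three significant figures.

0.780 m/s

v̄ = (1.013 + 0.547) / 2 = 0.7800 m/s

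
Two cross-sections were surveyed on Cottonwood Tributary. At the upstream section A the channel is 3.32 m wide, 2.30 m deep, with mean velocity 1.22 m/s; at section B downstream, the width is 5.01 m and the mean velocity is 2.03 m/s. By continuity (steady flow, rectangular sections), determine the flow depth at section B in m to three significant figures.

0.916 m

Q = A₁V₁ = (3.32×2.30) × 1.22 = 9.316 m³/s
d₂ = Q/(b₂ V₂) = 9.316/(5.01×2.03) = 0.9160 m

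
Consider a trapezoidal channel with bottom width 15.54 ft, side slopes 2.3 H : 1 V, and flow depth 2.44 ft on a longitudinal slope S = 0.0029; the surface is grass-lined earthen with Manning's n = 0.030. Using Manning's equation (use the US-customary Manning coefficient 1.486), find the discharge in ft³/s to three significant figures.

A = (b + z·y)·y = (15.54 + 2.3×2.44)×2.44 = 51.61 ft²
P = b + 2y√(1+z²) = 15.54 + 2×2.44×√(1+2.3²) = 27.78 ft
R = A/P = 51.61/27.78 = 1.858 ft
Q = (1.486/n)·A·R^(2/3)·S^(1/2) = (1.486/0.030) × 51.61 × 1.858^(2/3) × 0.0029^(1/2) = 208.1 ft³/s

208 ft³/s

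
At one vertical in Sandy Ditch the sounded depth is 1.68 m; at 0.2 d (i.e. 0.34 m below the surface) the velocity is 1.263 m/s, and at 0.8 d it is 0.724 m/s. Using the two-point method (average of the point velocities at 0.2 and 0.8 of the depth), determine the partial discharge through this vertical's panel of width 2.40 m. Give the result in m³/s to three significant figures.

v̄ = (1.263 + 0.724) / 2 = 0.9935 m/s
q = v̄ × d × w = 0.9935 × 1.68 × 2.40 = 4.006 m³/s

4.01 m³/s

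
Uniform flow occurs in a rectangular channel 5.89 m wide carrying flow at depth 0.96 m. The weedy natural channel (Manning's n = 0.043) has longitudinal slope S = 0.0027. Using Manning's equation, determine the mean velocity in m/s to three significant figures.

0.974 m/s

A = b·y = 5.89 × 0.96 = 5.654 m²
P = b + 2y = 5.89 + 2×0.96 = 7.810 m
R = A/P = 5.654/7.810 = 0.7240 m
Q = (1/n)·A·R^(2/3)·S^(1/2) = (1/0.043) × 5.654 × 0.7240^(2/3) × 0.0027^(1/2) = 5.509 m³/s
V = Q/A = 5.509/5.654 = 0.9743 m/s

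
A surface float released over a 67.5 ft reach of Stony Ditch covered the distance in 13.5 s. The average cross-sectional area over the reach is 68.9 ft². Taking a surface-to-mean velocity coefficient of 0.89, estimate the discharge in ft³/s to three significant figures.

307 ft³/s

v_surface = L / t̄ = 67.5 / 13.5 = 5.000 ft/s
v_mean = 0.89 × 5.000 = 4.450 ft/s
Q = A × v_mean = 68.9 × 4.450 = 306.6 ft³/s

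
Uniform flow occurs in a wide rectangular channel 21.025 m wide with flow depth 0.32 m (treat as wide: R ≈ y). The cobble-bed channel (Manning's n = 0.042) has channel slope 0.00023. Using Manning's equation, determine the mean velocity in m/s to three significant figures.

A = b·y = 21.025 × 0.32 = 6.728 m²
Wide channel: R ≈ y = 0.32 m
Q = (1/n)·A·R^(2/3)·S^(1/2) = (1/0.042) × 6.728 × 0.3200^(2/3) × 0.00023^(1/2) = 1.137 m³/s
V = Q/A = 1.137/6.728 = 0.1689 m/s

0.169 m/s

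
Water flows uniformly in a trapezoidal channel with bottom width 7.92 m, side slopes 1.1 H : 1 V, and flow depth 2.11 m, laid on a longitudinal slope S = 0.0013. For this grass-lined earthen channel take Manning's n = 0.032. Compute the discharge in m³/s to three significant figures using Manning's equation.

32.2 m³/s

A = (b + z·y)·y = (7.92 + 1.1×2.11)×2.11 = 21.61 m²
P = b + 2y√(1+z²) = 7.92 + 2×2.11×√(1+1.1²) = 14.19 m
R = A/P = 21.61/14.19 = 1.522 m
Q = (1/n)·A·R^(2/3)·S^(1/2) = (1/0.032) × 21.61 × 1.522^(2/3) × 0.0013^(1/2) = 32.22 m³/s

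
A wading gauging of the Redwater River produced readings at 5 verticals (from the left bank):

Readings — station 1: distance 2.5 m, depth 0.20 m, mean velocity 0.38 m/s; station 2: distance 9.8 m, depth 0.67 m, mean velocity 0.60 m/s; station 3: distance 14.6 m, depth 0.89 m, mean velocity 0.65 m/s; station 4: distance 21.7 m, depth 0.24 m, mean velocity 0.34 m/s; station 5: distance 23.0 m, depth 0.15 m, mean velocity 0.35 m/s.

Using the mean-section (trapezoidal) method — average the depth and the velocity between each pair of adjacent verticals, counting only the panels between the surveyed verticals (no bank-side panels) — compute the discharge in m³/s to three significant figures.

Panel 1-2: Δb = 7.3 m, d̄ = (0.20+0.67)/2 = 0.435, v̄ = (0.38+0.60)/2 = 0.49 → q = 7.3×0.435×0.49 = 1.556 m³/s
Panel 2-3: Δb = 4.8 m, d̄ = (0.67+0.89)/2 = 0.78, v̄ = (0.60+0.65)/2 = 0.625 → q = 4.8×0.78×0.625 = 2.340 m³/s
Panel 3-4: Δb = 7.1 m, d̄ = (0.89+0.24)/2 = 0.565, v̄ = (0.65+0.34)/2 = 0.495 → q = 7.1×0.565×0.495 = 1.986 m³/s
Panel 4-5: Δb = 1.3 m, d̄ = (0.24+0.15)/2 = 0.195, v̄ = (0.34+0.35)/2 = 0.345 → q = 1.3×0.195×0.345 = 0.08746 m³/s
Q = Σ q = 5.969 m³/s

5.97 m³/s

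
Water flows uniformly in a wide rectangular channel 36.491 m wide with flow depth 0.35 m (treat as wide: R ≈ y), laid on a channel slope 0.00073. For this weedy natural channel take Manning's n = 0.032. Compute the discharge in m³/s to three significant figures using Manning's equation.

A = b·y = 36.491 × 0.35 = 12.77 m²
Wide channel: R ≈ y = 0.35 m
Q = (1/n)·A·R^(2/3)·S^(1/2) = (1/0.032) × 12.77 × 0.3500^(2/3) × 0.00073^(1/2) = 5.356 m³/s

5.36 m³/s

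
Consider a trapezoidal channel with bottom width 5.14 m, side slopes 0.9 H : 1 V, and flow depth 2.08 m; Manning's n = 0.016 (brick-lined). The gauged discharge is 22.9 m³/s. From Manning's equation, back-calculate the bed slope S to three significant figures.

0.000419

A = (b + z·y)·y = (5.14 + 0.9×2.08)×2.08 = 14.58 m²
P = b + 2y√(1+z²) = 5.14 + 2×2.08×√(1+0.9²) = 10.74 m
R = A/P = 14.58/10.74 = 1.358 m
S = (Q·n / (1·A·R^(2/3)))² = (22.9×0.016 / (1×14.58×1.227))² = 0.0004195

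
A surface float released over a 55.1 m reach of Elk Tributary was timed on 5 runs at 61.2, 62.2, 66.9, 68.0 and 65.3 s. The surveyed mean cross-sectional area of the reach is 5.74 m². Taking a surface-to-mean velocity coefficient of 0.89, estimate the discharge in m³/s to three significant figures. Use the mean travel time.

4.35 m³/s

t̄ = (61.2 + 62.2 + 66.9 + 68.0 + 65.3) / 5 = 64.72 s
v_surface = L / t̄ = 55.1 / 64.72 = 0.8514 m/s
v_mean = 0.89 × 0.8514 = 0.7577 m/s
Q = A × v_mean = 5.74 × 0.7577 = 4.349 m³/s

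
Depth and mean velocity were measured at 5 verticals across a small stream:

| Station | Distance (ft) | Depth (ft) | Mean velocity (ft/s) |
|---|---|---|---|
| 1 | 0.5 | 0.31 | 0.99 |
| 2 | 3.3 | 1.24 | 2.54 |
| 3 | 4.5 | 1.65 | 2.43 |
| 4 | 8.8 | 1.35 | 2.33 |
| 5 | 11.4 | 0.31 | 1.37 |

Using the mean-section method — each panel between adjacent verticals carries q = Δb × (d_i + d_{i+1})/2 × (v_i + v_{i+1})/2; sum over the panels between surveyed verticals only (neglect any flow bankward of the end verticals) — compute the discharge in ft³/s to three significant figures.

Panel 1-2: Δb = 2.8 ft, d̄ = (0.31+1.24)/2 = 0.775, v̄ = (0.99+2.54)/2 = 1.765 → q = 2.8×0.775×1.765 = 3.830 ft³/s
Panel 2-3: Δb = 1.2 ft, d̄ = (1.24+1.65)/2 = 1.445, v̄ = (2.54+2.43)/2 = 2.485 → q = 1.2×1.445×2.485 = 4.309 ft³/s
Panel 3-4: Δb = 4.3 ft, d̄ = (1.65+1.35)/2 = 1.5, v̄ = (2.43+2.33)/2 = 2.38 → q = 4.3×1.5×2.38 = 15.35 ft³/s
Panel 4-5: Δb = 2.6 ft, d̄ = (1.35+0.31)/2 = 0.83, v̄ = (2.33+1.37)/2 = 1.85 → q = 2.6×0.83×1.85 = 3.992 ft³/s
Q = Σ q = 27.48 ft³/s

27.5 ft³/s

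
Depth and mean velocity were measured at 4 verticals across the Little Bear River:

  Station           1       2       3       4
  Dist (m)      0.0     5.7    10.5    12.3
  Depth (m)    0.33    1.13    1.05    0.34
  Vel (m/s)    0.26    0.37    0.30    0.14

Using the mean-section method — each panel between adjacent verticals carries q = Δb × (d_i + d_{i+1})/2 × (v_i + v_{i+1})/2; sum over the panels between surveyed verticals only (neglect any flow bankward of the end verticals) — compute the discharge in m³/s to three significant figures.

3.34 m³/s

Panel 1-2: Δb = 5.7 m, d̄ = (0.33+1.13)/2 = 0.73, v̄ = (0.26+0.37)/2 = 0.315 → q = 5.7×0.73×0.315 = 1.311 m³/s
Panel 2-3: Δb = 4.8 m, d̄ = (1.13+1.05)/2 = 1.09, v̄ = (0.37+0.30)/2 = 0.335 → q = 4.8×1.09×0.335 = 1.753 m³/s
Panel 3-4: Δb = 1.8 m, d̄ = (1.05+0.34)/2 = 0.695, v̄ = (0.30+0.14)/2 = 0.22 → q = 1.8×0.695×0.22 = 0.2752 m³/s
Q = Σ q = 3.339 m³/s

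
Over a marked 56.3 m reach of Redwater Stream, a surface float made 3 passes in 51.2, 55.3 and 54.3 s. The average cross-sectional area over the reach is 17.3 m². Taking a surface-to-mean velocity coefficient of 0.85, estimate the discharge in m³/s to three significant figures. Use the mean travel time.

t̄ = (51.2 + 55.3 + 54.3) / 3 = 53.6 s
v_surface = L / t̄ = 56.3 / 53.6 = 1.050 m/s
v_mean = 0.85 × 1.050 = 0.8928 m/s
Q = A × v_mean = 17.3 × 0.8928 = 15.45 m³/s

15.4 m³/s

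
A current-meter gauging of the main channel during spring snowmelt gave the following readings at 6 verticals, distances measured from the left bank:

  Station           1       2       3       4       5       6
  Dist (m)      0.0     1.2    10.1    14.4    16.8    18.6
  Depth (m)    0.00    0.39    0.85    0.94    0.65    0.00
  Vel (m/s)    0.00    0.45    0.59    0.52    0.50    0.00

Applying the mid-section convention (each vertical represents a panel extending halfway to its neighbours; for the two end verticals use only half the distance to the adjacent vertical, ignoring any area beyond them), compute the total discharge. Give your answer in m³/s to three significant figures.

6.52 m³/s

w_2 = (10.1 − 0.0)/2 = 5.05 m; q_2 = 0.45 × 0.39 × 5.05 = 0.8863 m³/s
w_3 = (14.4 − 1.2)/2 = 6.6 m; q_3 = 0.59 × 0.85 × 6.6 = 3.310 m³/s
w_4 = (16.8 − 10.1)/2 = 3.35 m; q_4 = 0.52 × 0.94 × 3.35 = 1.637 m³/s
w_5 = (18.6 − 14.4)/2 = 2.1 m; q_5 = 0.50 × 0.65 × 2.1 = 0.6825 m³/s
Stations 1, 6 contribute zero (depth or velocity is 0).
Q = Σ qᵢ = 6.516 m³/s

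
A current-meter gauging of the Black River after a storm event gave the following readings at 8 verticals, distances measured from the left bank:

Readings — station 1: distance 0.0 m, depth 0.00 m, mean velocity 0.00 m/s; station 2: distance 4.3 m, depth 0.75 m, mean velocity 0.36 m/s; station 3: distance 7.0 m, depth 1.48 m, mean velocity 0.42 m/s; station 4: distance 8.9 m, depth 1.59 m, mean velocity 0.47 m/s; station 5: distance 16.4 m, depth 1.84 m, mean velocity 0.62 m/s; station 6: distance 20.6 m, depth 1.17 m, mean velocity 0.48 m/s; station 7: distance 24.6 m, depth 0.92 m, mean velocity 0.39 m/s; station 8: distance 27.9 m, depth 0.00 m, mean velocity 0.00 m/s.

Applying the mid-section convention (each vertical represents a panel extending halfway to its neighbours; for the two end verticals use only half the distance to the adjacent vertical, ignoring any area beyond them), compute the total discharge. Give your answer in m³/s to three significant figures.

w_2 = (7.0 − 0.0)/2 = 3.5 m; q_2 = 0.36 × 0.75 × 3.5 = 0.9450 m³/s
w_3 = (8.9 − 4.3)/2 = 2.3 m; q_3 = 0.42 × 1.48 × 2.3 = 1.430 m³/s
w_4 = (16.4 − 7.0)/2 = 4.7 m; q_4 = 0.47 × 1.59 × 4.7 = 3.512 m³/s
w_5 = (20.6 − 8.9)/2 = 5.85 m; q_5 = 0.62 × 1.84 × 5.85 = 6.674 m³/s
w_6 = (24.6 − 16.4)/2 = 4.1 m; q_6 = 0.48 × 1.17 × 4.1 = 2.303 m³/s
w_7 = (27.9 − 20.6)/2 = 3.65 m; q_7 = 0.39 × 0.92 × 3.65 = 1.310 m³/s
Stations 1, 8 contribute zero (depth or velocity is 0).
Q = Σ qᵢ = 16.17 m³/s

16.2 m³/s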